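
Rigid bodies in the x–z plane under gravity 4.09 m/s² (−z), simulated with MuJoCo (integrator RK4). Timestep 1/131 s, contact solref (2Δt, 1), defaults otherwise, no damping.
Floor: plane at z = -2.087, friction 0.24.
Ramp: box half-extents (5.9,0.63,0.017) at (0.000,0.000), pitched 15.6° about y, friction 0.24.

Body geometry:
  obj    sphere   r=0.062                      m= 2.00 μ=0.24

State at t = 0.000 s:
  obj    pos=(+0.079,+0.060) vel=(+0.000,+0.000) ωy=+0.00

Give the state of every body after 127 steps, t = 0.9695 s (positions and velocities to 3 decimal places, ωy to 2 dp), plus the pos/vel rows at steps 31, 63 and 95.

State at t = 0.9695 s:
  obj    pos=(+0.435,-0.039) vel=(+0.734,-0.205) ωy=+12.28

Key-timestep trajectory:
   step    t(s)  obj.x    obj.z    obj.vx   obj.vz 
     31  0.2366   +0.100  +0.054  +0.179  -0.050
     63  0.4809   +0.167  +0.036  +0.364  -0.102
     95  0.7252   +0.278  +0.004  +0.549  -0.153


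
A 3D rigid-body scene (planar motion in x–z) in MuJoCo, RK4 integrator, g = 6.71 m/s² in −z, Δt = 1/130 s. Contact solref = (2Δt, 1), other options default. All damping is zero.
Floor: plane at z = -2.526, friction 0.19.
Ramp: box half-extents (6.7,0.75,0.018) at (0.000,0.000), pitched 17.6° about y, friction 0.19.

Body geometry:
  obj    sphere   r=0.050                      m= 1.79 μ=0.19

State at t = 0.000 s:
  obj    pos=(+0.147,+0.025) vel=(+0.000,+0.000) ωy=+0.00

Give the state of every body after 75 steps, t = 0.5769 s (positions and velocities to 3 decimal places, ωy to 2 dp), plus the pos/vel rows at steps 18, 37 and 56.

State at t = 0.5769 s:
  obj    pos=(+0.377,-0.048) vel=(+0.797,-0.253) ωy=+16.71

Key-timestep trajectory:
   step    t(s)  obj.x    obj.z    obj.vx   obj.vz 
     18  0.1385   +0.160  +0.021  +0.191  -0.061
     37  0.2846   +0.203  +0.007  +0.393  -0.125
     56  0.4308   +0.275  -0.016  +0.595  -0.189


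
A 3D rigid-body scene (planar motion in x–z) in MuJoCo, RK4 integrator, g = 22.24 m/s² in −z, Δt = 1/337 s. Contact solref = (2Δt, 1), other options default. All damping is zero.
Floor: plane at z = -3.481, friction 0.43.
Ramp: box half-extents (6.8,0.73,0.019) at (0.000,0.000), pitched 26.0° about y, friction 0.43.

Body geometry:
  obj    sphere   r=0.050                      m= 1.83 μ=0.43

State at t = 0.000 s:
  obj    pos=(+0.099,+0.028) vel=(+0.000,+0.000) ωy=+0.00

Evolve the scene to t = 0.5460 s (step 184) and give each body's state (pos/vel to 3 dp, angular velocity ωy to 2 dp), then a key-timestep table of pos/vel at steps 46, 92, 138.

State at t = 0.5460 s:
  obj    pos=(+1.032,-0.427) vel=(+3.417,-1.667) ωy=+76.03

Key-timestep trajectory:
   step    t(s)  obj.x    obj.z    obj.vx   obj.vz 
     46  0.1365   +0.158  +0.000  +0.854  -0.417
     92  0.2730   +0.332  -0.085  +1.709  -0.833
    138  0.4095   +0.624  -0.228  +2.563  -1.250


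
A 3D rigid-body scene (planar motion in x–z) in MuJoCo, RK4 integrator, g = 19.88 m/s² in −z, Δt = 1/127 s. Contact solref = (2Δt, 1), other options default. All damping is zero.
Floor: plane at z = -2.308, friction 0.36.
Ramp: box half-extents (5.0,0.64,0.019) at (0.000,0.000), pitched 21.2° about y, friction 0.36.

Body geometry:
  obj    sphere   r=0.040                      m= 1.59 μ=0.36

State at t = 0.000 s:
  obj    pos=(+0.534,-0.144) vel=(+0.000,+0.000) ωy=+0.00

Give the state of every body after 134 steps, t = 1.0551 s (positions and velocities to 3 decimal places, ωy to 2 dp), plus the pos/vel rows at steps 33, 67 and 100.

State at t = 1.0551 s:
  obj    pos=(+3.199,-1.177) vel=(+5.051,-1.959) ωy=+135.44

Key-timestep trajectory:
   step    t(s)  obj.x    obj.z    obj.vx   obj.vz 
     33  0.2598   +0.696  -0.207  +1.244  -0.483
     67  0.5276   +1.200  -0.402  +2.525  -0.980
    100  0.7874   +2.018  -0.720  +3.769  -1.462


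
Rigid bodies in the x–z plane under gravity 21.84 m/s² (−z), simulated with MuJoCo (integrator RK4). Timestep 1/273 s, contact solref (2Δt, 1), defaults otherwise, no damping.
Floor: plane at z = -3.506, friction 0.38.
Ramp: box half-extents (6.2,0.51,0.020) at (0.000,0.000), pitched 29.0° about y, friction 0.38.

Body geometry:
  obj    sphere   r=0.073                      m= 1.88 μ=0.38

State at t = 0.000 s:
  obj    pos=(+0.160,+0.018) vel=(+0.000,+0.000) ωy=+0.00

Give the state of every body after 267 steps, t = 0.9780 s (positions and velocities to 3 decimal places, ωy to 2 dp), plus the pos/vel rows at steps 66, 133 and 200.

State at t = 0.9780 s:
  obj    pos=(+3.324,-1.736) vel=(+6.469,-3.586) ωy=+101.31

Key-timestep trajectory:
   step    t(s)  obj.x    obj.z    obj.vx   obj.vz 
     66  0.2418   +0.353  -0.090  +1.599  -0.887
    133  0.4872   +0.945  -0.418  +3.223  -1.786
    200  0.7326   +1.935  -0.966  +4.846  -2.686


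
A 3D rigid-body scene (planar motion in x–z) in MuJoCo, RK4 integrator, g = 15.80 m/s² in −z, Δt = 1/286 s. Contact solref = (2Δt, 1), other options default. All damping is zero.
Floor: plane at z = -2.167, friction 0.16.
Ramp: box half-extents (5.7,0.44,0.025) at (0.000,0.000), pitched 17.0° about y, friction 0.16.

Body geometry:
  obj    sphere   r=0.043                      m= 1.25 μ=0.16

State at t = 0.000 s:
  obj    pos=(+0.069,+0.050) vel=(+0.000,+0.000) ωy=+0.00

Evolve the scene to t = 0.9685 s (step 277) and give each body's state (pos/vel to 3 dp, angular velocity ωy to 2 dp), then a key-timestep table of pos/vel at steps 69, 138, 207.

State at t = 0.9685 s:
  obj    pos=(+1.549,-0.403) vel=(+3.056,-0.934) ωy=+74.31

Key-timestep trajectory:
   step    t(s)  obj.x    obj.z    obj.vx   obj.vz 
     69  0.2413   +0.161  +0.022  +0.761  -0.233
    138  0.4825   +0.436  -0.062  +1.523  -0.466
    207  0.7238   +0.896  -0.203  +2.284  -0.698


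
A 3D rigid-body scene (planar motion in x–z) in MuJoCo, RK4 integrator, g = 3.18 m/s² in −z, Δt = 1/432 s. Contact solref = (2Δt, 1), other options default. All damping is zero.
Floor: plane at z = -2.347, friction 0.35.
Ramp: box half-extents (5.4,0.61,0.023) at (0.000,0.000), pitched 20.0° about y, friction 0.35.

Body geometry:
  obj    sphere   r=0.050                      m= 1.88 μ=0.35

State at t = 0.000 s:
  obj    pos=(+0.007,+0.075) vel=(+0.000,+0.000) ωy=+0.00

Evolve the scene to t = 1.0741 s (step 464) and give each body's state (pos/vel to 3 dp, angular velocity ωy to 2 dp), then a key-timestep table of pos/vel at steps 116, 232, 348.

State at t = 1.0741 s:
  obj    pos=(+0.428,-0.078) vel=(+0.784,-0.285) ωy=+16.69

Key-timestep trajectory:
   step    t(s)  obj.x    obj.z    obj.vx   obj.vz 
    116  0.2685   +0.033  +0.066  +0.196  -0.071
    232  0.5370   +0.112  +0.037  +0.392  -0.143
    348  0.8056   +0.244  -0.011  +0.588  -0.214


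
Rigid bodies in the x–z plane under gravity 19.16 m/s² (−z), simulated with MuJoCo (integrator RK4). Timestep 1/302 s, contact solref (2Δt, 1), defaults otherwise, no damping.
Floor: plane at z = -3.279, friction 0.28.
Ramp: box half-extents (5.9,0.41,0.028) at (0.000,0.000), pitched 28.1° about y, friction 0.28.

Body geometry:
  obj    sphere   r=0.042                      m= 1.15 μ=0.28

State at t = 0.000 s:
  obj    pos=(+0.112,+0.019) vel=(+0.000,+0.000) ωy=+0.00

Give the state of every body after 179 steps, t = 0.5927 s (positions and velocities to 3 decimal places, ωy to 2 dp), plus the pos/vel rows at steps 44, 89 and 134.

State at t = 0.5927 s:
  obj    pos=(+1.111,-0.514) vel=(+3.370,-1.800) ωy=+90.95

Key-timestep trajectory:
   step    t(s)  obj.x    obj.z    obj.vx   obj.vz 
     44  0.1457   +0.173  -0.013  +0.829  -0.442
     89  0.2947   +0.359  -0.112  +1.676  -0.895
    134  0.4437   +0.672  -0.279  +2.523  -1.347


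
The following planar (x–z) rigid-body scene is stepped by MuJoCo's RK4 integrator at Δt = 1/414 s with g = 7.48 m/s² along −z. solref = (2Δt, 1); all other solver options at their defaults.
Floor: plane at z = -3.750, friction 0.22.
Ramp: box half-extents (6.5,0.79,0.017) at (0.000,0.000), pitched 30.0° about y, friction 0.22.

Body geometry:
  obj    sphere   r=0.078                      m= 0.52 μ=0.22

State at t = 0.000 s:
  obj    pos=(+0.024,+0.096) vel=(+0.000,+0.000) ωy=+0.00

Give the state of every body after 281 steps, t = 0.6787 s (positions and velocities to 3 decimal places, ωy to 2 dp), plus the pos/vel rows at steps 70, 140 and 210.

State at t = 0.6787 s:
  obj    pos=(+0.557,-0.212) vel=(+1.570,-0.907) ωy=+23.24

Key-timestep trajectory:
   step    t(s)  obj.x    obj.z    obj.vx   obj.vz 
     70  0.1691   +0.057  +0.077  +0.391  -0.226
    140  0.3382   +0.156  +0.019  +0.782  -0.452
    210  0.5072   +0.322  -0.076  +1.174  -0.678


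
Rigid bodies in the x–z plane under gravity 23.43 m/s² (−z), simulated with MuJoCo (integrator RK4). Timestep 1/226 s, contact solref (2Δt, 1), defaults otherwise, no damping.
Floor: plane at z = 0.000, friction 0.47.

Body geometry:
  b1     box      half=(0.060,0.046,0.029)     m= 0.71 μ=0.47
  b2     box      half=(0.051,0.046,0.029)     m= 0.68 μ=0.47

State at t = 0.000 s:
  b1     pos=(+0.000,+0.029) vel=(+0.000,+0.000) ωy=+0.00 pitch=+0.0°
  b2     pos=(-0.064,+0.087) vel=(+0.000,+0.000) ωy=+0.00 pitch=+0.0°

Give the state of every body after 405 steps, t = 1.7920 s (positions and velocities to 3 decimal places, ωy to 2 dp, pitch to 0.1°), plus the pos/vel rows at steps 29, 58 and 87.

State at t = 1.7920 s:
  b1     pos=(+0.000,+0.029) vel=(+0.000,+0.000) ωy=+0.00 pitch=+0.0°
  b2     pos=(-0.195,+0.029) vel=(+0.000,+0.000) ωy=+0.00 pitch=+180.0°

Key-timestep trajectory:
   step    t(s)  b1.x    b1.z    b1.vx   b1.vz   b2.x    b2.z    b2.vx   b2.vz 
     29  0.1283   +0.000  +0.029  +0.000  +0.000   -0.080  +0.080  -0.291  -0.283
     58  0.2566   +0.000  +0.029  +0.000  +0.000   -0.133  +0.058  -0.240  +0.009
     87  0.3850   +0.000  +0.029  +0.000  +0.000   -0.164  +0.054  -0.419  -0.180


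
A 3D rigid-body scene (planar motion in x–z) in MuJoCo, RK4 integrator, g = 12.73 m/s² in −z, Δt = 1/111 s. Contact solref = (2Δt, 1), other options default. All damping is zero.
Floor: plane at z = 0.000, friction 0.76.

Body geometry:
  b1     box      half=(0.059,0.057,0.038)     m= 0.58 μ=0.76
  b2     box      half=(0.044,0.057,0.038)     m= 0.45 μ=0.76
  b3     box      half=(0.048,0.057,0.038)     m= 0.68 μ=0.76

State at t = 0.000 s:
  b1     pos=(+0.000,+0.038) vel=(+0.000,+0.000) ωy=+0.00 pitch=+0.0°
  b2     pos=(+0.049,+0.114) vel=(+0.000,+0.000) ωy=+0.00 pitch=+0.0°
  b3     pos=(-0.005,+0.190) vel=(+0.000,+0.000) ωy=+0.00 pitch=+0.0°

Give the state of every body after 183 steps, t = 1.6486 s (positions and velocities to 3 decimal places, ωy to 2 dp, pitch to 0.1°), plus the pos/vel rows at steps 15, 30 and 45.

State at t = 1.6486 s:
  b1     pos=(+0.000,+0.038) vel=(+0.000,+0.000) ωy=+0.00 pitch=+0.0°
  b2     pos=(+0.050,+0.114) vel=(+0.000,+0.000) ωy=+0.00 pitch=+0.2°
  b3     pos=(-0.125,+0.038) vel=(+0.000,+0.000) ωy=+0.00 pitch=+180.0°

Key-timestep trajectory:
   step    t(s)  b1.x    b1.z    b1.vx   b1.vz   b2.x    b2.z    b2.vx   b2.vz   b3.x    b3.z    b3.vx   b3.vz 
     15  0.1351   +0.000  +0.038  +0.001  +0.000   +0.049  +0.114  +0.004  +0.000   -0.023  +0.179  -0.281  -0.257
     30  0.2703   +0.000  +0.038  +0.001  +0.002   +0.049  +0.114  +0.003  +0.001   -0.073  +0.121  -0.483  -0.073
     45  0.4054   +0.000  +0.038  +0.000  +0.000   +0.050  +0.114  +0.000  +0.000   -0.127  +0.032  +0.104  -0.016


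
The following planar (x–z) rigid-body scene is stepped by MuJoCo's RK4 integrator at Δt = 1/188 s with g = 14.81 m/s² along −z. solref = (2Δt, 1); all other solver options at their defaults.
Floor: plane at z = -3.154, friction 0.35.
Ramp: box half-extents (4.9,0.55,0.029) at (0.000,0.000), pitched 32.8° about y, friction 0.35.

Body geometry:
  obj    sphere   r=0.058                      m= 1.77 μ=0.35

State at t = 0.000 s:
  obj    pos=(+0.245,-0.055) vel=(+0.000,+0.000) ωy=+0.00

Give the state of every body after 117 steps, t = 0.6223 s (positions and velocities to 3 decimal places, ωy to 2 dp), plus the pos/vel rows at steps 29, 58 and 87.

State at t = 0.6223 s:
  obj    pos=(+1.178,-0.656) vel=(+2.998,-1.932) ωy=+61.47

Key-timestep trajectory:
   step    t(s)  obj.x    obj.z    obj.vx   obj.vz 
     29  0.1543   +0.303  -0.092  +0.743  -0.479
     58  0.3085   +0.475  -0.202  +1.486  -0.958
     87  0.4628   +0.761  -0.387  +2.229  -1.437


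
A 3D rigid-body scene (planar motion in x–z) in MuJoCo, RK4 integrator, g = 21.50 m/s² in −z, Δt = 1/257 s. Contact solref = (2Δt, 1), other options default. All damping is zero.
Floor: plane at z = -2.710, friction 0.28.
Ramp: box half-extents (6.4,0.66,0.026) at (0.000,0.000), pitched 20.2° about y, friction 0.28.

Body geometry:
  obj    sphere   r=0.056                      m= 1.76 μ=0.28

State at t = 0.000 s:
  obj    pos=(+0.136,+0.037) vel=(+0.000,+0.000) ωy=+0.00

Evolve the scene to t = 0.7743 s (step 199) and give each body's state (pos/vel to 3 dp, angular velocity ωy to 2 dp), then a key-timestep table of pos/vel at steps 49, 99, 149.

State at t = 0.7743 s:
  obj    pos=(+1.628,-0.512) vel=(+3.854,-1.418) ωy=+73.31

Key-timestep trajectory:
   step    t(s)  obj.x    obj.z    obj.vx   obj.vz 
     49  0.1907   +0.227  +0.004  +0.949  -0.349
     99  0.3852   +0.505  -0.099  +1.917  -0.705
    149  0.5798   +0.973  -0.270  +2.885  -1.062


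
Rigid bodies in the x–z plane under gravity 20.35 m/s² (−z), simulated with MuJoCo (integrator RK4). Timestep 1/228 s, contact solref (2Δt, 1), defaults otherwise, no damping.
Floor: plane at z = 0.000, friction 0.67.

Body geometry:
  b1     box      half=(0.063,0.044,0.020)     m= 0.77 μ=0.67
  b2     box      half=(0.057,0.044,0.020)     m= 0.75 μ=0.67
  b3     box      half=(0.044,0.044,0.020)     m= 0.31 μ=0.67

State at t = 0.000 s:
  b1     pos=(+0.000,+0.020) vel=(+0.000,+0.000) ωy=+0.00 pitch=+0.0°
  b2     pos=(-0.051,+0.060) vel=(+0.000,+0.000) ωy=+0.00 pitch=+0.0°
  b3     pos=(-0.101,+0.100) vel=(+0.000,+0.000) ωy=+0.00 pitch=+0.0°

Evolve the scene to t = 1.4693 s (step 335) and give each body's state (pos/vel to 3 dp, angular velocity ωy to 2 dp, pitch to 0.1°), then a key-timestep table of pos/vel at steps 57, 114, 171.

State at t = 1.4693 s:
  b1     pos=(+0.000,+0.020) vel=(+0.000,+0.000) ωy=+0.00 pitch=+0.0°
  b2     pos=(-0.107,+0.057) vel=(+0.000,+0.000) ωy=+0.00 pitch=-90.0°
  b3     pos=(-0.169,+0.044) vel=(+0.000,+0.000) ωy=+0.00 pitch=-90.0°

Key-timestep trajectory:
   step    t(s)  b1.x    b1.z    b1.vx   b1.vz   b2.x    b2.z    b2.vx   b2.vz   b3.x    b3.z    b3.vx   b3.vz 
     57  0.2500   +0.000  +0.020  +0.000  +0.000   -0.084  +0.060  -0.229  +0.040   -0.142  +0.047  -0.181  +0.062
    114  0.5000   +0.000  +0.020  +0.000  +0.000   -0.117  +0.059  +0.113  -0.020   -0.177  +0.047  +0.140  -0.038
    171  0.7500   +0.000  +0.020  +0.000  +0.000   -0.110  +0.058  +0.096  -0.028   -0.169  +0.044  +0.004  +0.004


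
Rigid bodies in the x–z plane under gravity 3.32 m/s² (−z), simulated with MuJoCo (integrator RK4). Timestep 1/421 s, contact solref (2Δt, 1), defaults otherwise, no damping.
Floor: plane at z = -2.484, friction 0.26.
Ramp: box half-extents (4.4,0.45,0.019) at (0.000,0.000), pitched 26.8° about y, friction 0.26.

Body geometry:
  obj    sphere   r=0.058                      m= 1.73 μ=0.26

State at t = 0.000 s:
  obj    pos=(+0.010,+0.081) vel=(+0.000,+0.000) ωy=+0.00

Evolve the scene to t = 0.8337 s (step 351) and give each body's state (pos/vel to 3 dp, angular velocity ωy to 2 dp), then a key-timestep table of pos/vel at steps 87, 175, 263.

State at t = 0.8337 s:
  obj    pos=(+0.342,-0.086) vel=(+0.796,-0.402) ωy=+15.37

Key-timestep trajectory:
   step    t(s)  obj.x    obj.z    obj.vx   obj.vz 
     87  0.2067   +0.030  +0.071  +0.197  -0.100
    175  0.4157   +0.093  +0.040  +0.397  -0.200
    263  0.6247   +0.196  -0.013  +0.596  -0.301


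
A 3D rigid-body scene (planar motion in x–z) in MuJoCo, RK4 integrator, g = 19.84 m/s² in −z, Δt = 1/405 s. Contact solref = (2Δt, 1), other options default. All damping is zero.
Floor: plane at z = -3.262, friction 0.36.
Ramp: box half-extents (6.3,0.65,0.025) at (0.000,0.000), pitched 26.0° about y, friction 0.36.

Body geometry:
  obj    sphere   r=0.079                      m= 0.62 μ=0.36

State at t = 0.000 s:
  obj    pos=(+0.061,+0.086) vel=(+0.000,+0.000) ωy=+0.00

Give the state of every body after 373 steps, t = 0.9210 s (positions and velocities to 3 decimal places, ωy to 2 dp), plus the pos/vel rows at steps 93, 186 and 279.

State at t = 0.9210 s:
  obj    pos=(+2.429,-1.069) vel=(+5.143,-2.508) ωy=+72.42

Key-timestep trajectory:
   step    t(s)  obj.x    obj.z    obj.vx   obj.vz 
     93  0.2296   +0.208  +0.014  +1.282  -0.625
    186  0.4593   +0.650  -0.201  +2.564  -1.251
    279  0.6889   +1.386  -0.560  +3.847  -1.876


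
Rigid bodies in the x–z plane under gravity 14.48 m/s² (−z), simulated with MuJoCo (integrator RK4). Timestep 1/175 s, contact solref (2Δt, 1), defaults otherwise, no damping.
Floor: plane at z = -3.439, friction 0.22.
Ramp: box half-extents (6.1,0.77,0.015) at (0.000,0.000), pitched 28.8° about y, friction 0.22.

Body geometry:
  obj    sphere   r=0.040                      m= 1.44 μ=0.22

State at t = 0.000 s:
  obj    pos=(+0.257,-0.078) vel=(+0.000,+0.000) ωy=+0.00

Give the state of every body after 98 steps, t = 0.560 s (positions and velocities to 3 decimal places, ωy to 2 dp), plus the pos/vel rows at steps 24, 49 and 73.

State at t = 0.560 s:
  obj    pos=(+0.942,-0.455) vel=(+2.445,-1.344) ωy=+69.72

Key-timestep trajectory:
   step    t(s)  obj.x    obj.z    obj.vx   obj.vz 
     24  0.1371   +0.298  -0.101  +0.599  -0.329
     49  0.2800   +0.428  -0.173  +1.223  -0.672
     73  0.4171   +0.637  -0.287  +1.822  -1.001


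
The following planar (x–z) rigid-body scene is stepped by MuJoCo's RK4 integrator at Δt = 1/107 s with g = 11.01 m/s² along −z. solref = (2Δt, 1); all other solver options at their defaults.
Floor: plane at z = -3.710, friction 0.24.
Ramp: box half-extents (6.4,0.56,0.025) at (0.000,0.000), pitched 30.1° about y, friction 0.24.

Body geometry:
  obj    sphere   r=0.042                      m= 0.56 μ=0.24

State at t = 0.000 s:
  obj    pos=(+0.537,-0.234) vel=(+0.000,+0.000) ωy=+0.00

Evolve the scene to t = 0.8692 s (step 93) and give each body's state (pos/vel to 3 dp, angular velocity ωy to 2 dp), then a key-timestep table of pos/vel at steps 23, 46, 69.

State at t = 0.8692 s:
  obj    pos=(+1.826,-0.981) vel=(+2.966,-1.719) ωy=+81.58

Key-timestep trajectory:
   step    t(s)  obj.x    obj.z    obj.vx   obj.vz 
     23  0.2150   +0.616  -0.280  +0.734  -0.425
     46  0.4299   +0.853  -0.417  +1.467  -0.851
     69  0.6449   +1.247  -0.645  +2.201  -1.276


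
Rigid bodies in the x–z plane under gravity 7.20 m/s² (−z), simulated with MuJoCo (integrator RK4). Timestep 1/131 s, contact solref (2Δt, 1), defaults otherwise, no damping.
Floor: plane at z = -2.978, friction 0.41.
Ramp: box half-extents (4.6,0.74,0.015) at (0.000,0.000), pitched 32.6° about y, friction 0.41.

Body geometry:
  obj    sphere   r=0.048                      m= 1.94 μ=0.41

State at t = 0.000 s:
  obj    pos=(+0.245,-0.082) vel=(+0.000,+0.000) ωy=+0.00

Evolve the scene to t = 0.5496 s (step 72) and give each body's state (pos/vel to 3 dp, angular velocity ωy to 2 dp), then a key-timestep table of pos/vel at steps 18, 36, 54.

State at t = 0.5496 s:
  obj    pos=(+0.598,-0.307) vel=(+1.283,-0.821) ωy=+31.71

Key-timestep trajectory:
   step    t(s)  obj.x    obj.z    obj.vx   obj.vz 
     18  0.1374   +0.267  -0.096  +0.321  -0.205
     36  0.2748   +0.333  -0.138  +0.642  -0.410
     54  0.4122   +0.443  -0.209  +0.962  -0.615


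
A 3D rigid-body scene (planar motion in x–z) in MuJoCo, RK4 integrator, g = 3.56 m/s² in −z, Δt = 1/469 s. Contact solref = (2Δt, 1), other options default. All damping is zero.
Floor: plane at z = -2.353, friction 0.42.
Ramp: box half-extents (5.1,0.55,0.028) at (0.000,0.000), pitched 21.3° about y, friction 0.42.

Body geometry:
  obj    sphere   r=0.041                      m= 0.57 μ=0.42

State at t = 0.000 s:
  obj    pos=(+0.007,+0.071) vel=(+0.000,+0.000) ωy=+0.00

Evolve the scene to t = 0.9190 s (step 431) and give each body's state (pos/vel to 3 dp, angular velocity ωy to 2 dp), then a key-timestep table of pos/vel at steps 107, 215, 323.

State at t = 0.9190 s:
  obj    pos=(+0.371,-0.070) vel=(+0.791,-0.308) ωy=+20.70

Key-timestep trajectory:
   step    t(s)  obj.x    obj.z    obj.vx   obj.vz 
    107  0.2281   +0.030  +0.063  +0.196  -0.077
    215  0.4584   +0.098  +0.036  +0.395  -0.154
    323  0.6887   +0.211  -0.008  +0.593  -0.231


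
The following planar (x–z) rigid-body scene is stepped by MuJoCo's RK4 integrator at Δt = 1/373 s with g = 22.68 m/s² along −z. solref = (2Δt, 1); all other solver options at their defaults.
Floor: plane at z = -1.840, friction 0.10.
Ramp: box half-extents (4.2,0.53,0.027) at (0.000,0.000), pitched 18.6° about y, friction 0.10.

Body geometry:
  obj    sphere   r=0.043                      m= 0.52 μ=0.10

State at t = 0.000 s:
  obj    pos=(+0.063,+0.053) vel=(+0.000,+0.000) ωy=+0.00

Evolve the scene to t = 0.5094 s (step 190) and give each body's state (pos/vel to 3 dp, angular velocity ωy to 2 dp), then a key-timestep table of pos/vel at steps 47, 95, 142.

State at t = 0.5094 s:
  obj    pos=(+0.698,-0.161) vel=(+2.495,-0.840) ωy=+61.19

Key-timestep trajectory:
   step    t(s)  obj.x    obj.z    obj.vx   obj.vz 
     47  0.1260   +0.102  +0.040  +0.617  -0.208
     95  0.2547   +0.222  -0.001  +1.248  -0.420
    142  0.3807   +0.418  -0.067  +1.865  -0.628


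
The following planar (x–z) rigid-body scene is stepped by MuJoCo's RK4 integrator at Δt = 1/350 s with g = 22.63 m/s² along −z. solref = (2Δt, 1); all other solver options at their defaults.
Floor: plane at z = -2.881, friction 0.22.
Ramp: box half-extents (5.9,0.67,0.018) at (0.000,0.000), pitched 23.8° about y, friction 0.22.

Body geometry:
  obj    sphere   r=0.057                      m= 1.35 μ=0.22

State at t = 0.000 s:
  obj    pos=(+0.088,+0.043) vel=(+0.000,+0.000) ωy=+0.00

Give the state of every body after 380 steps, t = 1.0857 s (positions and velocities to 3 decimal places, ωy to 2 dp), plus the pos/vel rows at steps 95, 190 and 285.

State at t = 1.0857 s:
  obj    pos=(+3.606,-1.508) vel=(+6.480,-2.858) ωy=+124.24

Key-timestep trajectory:
   step    t(s)  obj.x    obj.z    obj.vx   obj.vz 
     95  0.2714   +0.308  -0.054  +1.620  -0.715
    190  0.5429   +0.968  -0.345  +3.240  -1.429
    285  0.8143   +2.067  -0.830  +4.860  -2.144


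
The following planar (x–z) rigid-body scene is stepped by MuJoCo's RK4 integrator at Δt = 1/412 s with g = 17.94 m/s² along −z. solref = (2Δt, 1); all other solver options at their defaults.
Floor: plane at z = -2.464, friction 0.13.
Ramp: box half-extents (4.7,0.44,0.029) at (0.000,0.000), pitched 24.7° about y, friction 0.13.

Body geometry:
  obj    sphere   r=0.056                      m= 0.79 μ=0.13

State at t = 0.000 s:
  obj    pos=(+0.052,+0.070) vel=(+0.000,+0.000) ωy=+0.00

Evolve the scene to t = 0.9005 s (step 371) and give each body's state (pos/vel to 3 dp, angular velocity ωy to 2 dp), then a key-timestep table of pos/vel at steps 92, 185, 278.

State at t = 0.9005 s:
  obj    pos=(+2.035,-0.842) vel=(+4.400,-2.031) ωy=+85.00

Key-timestep trajectory:
   step    t(s)  obj.x    obj.z    obj.vx   obj.vz 
     92  0.2233   +0.174  +0.013  +1.095  -0.498
    185  0.4490   +0.546  -0.157  +2.198  -1.005
    278  0.6748   +1.166  -0.443  +3.296  -1.529


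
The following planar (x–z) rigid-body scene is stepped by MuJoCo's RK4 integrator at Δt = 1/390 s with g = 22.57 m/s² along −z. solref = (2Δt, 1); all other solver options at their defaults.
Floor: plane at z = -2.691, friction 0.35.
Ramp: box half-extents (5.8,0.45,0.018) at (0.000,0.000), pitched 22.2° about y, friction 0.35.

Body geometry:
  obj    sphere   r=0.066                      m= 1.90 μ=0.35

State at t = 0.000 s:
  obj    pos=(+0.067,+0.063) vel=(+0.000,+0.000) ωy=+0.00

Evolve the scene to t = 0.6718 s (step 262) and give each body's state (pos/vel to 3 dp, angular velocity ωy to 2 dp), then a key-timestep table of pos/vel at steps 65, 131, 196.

State at t = 0.6718 s:
  obj    pos=(+1.340,-0.456) vel=(+3.789,-1.546) ωy=+61.99

Key-timestep trajectory:
   step    t(s)  obj.x    obj.z    obj.vx   obj.vz 
     65  0.1667   +0.145  +0.031  +0.940  -0.384
    131  0.3359   +0.385  -0.067  +1.895  -0.773
    196  0.5026   +0.779  -0.227  +2.834  -1.157


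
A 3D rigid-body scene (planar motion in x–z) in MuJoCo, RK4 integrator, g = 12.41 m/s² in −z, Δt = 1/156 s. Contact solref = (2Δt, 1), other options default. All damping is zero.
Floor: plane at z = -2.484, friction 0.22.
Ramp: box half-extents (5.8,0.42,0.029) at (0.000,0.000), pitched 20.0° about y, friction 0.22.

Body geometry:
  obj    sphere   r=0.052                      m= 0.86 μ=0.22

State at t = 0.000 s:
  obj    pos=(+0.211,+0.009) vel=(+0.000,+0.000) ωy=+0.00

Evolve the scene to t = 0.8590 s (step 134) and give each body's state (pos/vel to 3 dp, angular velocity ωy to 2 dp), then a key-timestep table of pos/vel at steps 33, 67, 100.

State at t = 0.8590 s:
  obj    pos=(+1.262,-0.373) vel=(+2.447,-0.891) ωy=+50.07

Key-timestep trajectory:
   step    t(s)  obj.x    obj.z    obj.vx   obj.vz 
     33  0.2115   +0.275  -0.014  +0.603  -0.219
     67  0.4295   +0.474  -0.086  +1.224  -0.445
    100  0.6410   +0.797  -0.204  +1.826  -0.665


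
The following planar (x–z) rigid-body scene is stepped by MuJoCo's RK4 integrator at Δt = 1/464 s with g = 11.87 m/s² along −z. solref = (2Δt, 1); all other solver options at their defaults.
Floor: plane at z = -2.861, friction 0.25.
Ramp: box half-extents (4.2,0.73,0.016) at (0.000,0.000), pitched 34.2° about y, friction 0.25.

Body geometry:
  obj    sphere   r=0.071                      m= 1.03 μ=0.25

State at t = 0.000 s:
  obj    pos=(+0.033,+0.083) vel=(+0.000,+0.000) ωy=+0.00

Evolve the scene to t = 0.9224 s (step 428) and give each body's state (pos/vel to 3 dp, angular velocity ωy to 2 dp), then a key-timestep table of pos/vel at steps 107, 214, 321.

State at t = 0.9224 s:
  obj    pos=(+1.710,-1.057) vel=(+3.636,-2.471) ωy=+61.91

Key-timestep trajectory:
   step    t(s)  obj.x    obj.z    obj.vx   obj.vz 
    107  0.2306   +0.138  +0.012  +0.909  -0.618
    214  0.4612   +0.452  -0.202  +1.818  -1.236
    321  0.6918   +0.976  -0.558  +2.727  -1.853


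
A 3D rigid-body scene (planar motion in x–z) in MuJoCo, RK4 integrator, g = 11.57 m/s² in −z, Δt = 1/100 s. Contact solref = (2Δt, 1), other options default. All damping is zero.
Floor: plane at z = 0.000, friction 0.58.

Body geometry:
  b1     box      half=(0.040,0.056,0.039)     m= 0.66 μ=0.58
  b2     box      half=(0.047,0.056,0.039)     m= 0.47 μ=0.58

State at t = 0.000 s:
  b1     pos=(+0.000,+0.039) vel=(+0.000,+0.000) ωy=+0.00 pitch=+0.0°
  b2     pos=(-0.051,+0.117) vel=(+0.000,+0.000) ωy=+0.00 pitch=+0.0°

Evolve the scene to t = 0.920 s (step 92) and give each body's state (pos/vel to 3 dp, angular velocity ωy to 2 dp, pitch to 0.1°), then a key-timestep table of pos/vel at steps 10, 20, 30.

State at t = 0.920 s:
  b1     pos=(+0.000,+0.039) vel=(+0.000,+0.000) ωy=+0.00 pitch=+0.0°
  b2     pos=(-0.099,+0.047) vel=(+0.000,+0.000) ωy=+0.00 pitch=-90.0°

Key-timestep trajectory:
   step    t(s)  b1.x    b1.z    b1.vx   b1.vz   b2.x    b2.z    b2.vx   b2.vz 
     10  0.1000   +0.000  +0.039  +0.001  +0.002   -0.060  +0.113  -0.195  -0.117
     20  0.2000   +0.000  +0.039  +0.000  +0.000   -0.087  +0.072  -0.293  -0.889
     30  0.3000   +0.000  +0.039  +0.000  +0.000   -0.100  +0.046  +0.067  +0.023


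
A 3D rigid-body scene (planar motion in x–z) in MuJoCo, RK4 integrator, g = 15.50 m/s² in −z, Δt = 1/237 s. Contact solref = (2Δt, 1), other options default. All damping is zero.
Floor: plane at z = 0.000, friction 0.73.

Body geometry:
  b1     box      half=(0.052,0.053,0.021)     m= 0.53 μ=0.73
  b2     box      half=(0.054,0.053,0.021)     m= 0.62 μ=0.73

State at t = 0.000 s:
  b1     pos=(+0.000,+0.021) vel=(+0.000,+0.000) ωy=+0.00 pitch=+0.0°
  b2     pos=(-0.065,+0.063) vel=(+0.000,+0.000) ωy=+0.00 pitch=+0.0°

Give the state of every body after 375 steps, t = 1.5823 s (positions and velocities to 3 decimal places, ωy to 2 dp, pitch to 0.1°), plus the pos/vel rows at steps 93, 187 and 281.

State at t = 1.5823 s:
  b1     pos=(+0.001,+0.021) vel=(+0.001,+0.000) ωy=+0.00 pitch=+0.0°
  b2     pos=(-0.075,+0.050) vel=(+0.000,+0.000) ωy=+0.01 pitch=-38.3°

Key-timestep trajectory:
   step    t(s)  b1.x    b1.z    b1.vx   b1.vz   b2.x    b2.z    b2.vx   b2.vz 
     93  0.3924   +0.000  +0.021  +0.001  +0.000   -0.075  +0.050  +0.000  +0.000
    187  0.7890   +0.000  +0.021  +0.001  +0.000   -0.075  +0.050  +0.000  +0.000
    281  1.1857   +0.001  +0.021  +0.001  +0.000   -0.075  +0.050  +0.000  +0.000


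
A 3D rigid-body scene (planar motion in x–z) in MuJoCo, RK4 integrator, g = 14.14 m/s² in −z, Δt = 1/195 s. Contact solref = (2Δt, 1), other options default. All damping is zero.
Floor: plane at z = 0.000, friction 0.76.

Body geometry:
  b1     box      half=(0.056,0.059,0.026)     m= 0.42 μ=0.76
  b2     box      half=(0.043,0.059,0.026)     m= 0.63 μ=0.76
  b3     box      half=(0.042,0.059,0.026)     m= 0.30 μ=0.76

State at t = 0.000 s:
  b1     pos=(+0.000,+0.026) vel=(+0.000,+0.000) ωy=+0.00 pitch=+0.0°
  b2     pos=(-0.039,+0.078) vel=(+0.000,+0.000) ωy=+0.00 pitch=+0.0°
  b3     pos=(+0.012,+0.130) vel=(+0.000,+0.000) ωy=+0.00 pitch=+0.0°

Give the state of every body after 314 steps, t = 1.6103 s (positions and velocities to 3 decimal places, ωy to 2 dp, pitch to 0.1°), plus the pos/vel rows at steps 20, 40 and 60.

State at t = 1.6103 s:
  b1     pos=(+0.000,+0.026) vel=(+0.000,+0.000) ωy=+0.00 pitch=+0.0°
  b2     pos=(-0.039,+0.078) vel=(+0.000,+0.000) ωy=+0.00 pitch=-0.1°
  b3     pos=(+0.115,+0.026) vel=(+0.000,+0.000) ωy=+0.00 pitch=+180.0°

Key-timestep trajectory:
   step    t(s)  b1.x    b1.z    b1.vx   b1.vz   b2.x    b2.z    b2.vx   b2.vz   b3.x    b3.z    b3.vx   b3.vz 
     20  0.1026   +0.000  +0.026  +0.000  +0.000   -0.039  +0.078  -0.001  +0.000   +0.023  +0.123  +0.218  -0.202
     40  0.2051   +0.000  +0.026  +0.000  +0.000   -0.039  +0.078  +0.000  +0.000   +0.059  +0.093  +0.497  +0.025
     60  0.3077   +0.000  +0.026  +0.000  +0.000   -0.039  +0.078  +0.000  +0.000   +0.112  +0.038  +0.522  -1.224


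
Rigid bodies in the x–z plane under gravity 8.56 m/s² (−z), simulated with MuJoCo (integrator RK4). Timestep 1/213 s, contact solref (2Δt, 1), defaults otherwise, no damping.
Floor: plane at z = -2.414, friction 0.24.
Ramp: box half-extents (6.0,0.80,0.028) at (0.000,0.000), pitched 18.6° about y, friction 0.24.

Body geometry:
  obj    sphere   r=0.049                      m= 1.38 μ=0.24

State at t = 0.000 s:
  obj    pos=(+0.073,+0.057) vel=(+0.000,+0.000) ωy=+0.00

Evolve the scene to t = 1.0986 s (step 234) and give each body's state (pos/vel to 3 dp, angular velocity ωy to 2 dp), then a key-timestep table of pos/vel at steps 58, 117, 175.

State at t = 1.0986 s:
  obj    pos=(+1.188,-0.319) vel=(+2.031,-0.683) ωy=+43.72

Key-timestep trajectory:
   step    t(s)  obj.x    obj.z    obj.vx   obj.vz 
     58  0.2723   +0.142  +0.034  +0.503  -0.169
    117  0.5493   +0.352  -0.037  +1.015  -0.342
    175  0.8216   +0.697  -0.153  +1.519  -0.511


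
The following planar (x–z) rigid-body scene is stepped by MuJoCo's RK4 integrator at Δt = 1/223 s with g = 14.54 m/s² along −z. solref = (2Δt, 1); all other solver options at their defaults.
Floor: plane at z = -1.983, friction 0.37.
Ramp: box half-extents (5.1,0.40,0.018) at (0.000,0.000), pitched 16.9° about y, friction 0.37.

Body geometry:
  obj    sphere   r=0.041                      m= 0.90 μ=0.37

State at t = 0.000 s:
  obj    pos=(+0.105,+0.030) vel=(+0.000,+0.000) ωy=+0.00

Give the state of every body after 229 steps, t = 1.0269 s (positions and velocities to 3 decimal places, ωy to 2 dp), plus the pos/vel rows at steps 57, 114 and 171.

State at t = 1.0269 s:
  obj    pos=(+1.628,-0.433) vel=(+2.966,-0.901) ωy=+75.61

Key-timestep trajectory:
   step    t(s)  obj.x    obj.z    obj.vx   obj.vz 
     57  0.2556   +0.199  +0.001  +0.738  -0.224
    114  0.5112   +0.482  -0.085  +1.477  -0.449
    171  0.7668   +0.954  -0.228  +2.215  -0.673


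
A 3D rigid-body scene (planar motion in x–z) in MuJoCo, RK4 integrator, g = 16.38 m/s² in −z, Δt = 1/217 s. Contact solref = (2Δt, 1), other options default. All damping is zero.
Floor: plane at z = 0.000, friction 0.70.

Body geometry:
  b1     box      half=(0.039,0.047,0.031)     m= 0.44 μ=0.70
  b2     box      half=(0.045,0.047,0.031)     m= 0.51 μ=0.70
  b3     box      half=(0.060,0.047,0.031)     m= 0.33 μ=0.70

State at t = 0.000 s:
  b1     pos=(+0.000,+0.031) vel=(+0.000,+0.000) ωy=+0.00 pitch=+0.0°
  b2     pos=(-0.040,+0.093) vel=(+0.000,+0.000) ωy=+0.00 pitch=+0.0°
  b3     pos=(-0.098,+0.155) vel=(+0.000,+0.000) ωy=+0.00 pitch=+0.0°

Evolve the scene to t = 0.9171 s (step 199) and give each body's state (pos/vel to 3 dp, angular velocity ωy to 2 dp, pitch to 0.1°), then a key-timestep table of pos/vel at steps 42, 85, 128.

State at t = 0.9171 s:
  b1     pos=(+0.000,+0.031) vel=(+0.000,+0.000) ωy=+0.00 pitch=+0.0°
  b2     pos=(-0.080,+0.045) vel=(+0.000,+0.000) ωy=+0.00 pitch=-90.0°
  b3     pos=(-0.201,+0.060) vel=(+0.000,+0.000) ωy=+0.00 pitch=-90.0°

Key-timestep trajectory:
   step    t(s)  b1.x    b1.z    b1.vx   b1.vz   b2.x    b2.z    b2.vx   b2.vz   b3.x    b3.z    b3.vx   b3.vz 
     42  0.1935   +0.000  +0.031  +0.000  +0.000   -0.077  +0.051  -0.324  -1.054   -0.168  +0.066  -0.300  +0.123
     85  0.3917   +0.000  +0.031  +0.000  +0.000   -0.080  +0.045  +0.000  +0.000   -0.217  +0.066  +0.010  -0.003
    128  0.5899   +0.000  +0.031  +0.000  +0.000   -0.080  +0.045  +0.000  +0.000   -0.200  +0.060  -0.208  -0.115


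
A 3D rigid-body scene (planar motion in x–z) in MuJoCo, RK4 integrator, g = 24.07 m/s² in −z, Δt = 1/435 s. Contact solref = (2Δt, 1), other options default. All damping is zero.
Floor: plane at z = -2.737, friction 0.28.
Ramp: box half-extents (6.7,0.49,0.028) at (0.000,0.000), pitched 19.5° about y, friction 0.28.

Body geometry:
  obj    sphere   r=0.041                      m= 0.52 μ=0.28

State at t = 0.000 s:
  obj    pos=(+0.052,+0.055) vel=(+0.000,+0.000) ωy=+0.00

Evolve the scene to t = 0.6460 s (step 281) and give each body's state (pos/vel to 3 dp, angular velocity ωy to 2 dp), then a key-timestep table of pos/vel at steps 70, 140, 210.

State at t = 0.6460 s:
  obj    pos=(+1.181,-0.345) vel=(+3.495,-1.238) ωy=+90.41

Key-timestep trajectory:
   step    t(s)  obj.x    obj.z    obj.vx   obj.vz 
     70  0.1609   +0.122  +0.030  +0.871  -0.308
    140  0.3218   +0.332  -0.044  +1.741  -0.617
    210  0.4828   +0.682  -0.168  +2.612  -0.925


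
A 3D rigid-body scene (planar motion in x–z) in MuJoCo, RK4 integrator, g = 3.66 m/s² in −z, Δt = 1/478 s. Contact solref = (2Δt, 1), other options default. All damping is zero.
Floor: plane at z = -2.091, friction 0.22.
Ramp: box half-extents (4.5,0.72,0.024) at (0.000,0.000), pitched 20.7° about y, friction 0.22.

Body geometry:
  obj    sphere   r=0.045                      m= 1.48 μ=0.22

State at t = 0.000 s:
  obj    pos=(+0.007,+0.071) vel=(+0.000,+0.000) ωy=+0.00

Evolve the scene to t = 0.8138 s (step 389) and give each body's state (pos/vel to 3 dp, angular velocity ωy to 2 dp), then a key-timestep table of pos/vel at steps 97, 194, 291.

State at t = 0.8138 s:
  obj    pos=(+0.293,-0.037) vel=(+0.703,-0.266) ωy=+16.71

Key-timestep trajectory:
   step    t(s)  obj.x    obj.z    obj.vx   obj.vz 
     97  0.2029   +0.025  +0.064  +0.175  -0.066
    194  0.4059   +0.078  +0.044  +0.351  -0.133
    291  0.6088   +0.167  +0.011  +0.526  -0.199


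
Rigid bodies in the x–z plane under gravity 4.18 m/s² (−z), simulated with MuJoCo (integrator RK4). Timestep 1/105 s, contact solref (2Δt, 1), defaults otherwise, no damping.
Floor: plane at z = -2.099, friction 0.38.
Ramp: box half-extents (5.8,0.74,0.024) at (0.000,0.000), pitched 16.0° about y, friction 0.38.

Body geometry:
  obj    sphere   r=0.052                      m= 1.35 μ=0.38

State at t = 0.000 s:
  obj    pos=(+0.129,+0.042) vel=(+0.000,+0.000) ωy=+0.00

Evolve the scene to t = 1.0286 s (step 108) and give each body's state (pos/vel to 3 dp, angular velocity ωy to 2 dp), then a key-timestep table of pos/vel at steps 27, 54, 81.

State at t = 1.0286 s:
  obj    pos=(+0.548,-0.078) vel=(+0.814,-0.233) ωy=+16.27

Key-timestep trajectory:
   step    t(s)  obj.x    obj.z    obj.vx   obj.vz 
     27  0.2571   +0.155  +0.035  +0.204  -0.058
     54  0.5143   +0.234  +0.012  +0.407  -0.117
     81  0.7714   +0.364  -0.025  +0.610  -0.175


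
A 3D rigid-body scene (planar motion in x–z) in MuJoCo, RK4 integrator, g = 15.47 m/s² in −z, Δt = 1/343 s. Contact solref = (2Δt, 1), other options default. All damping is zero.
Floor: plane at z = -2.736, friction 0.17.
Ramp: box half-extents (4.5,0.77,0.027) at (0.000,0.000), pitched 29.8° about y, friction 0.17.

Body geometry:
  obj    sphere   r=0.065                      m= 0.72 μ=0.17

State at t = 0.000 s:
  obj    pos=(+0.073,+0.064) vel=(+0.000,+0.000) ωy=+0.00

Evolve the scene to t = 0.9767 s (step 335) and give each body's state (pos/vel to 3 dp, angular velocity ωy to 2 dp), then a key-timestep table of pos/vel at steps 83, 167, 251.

State at t = 0.9767 s:
  obj    pos=(+2.346,-1.238) vel=(+4.655,-2.666) ωy=+82.50

Key-timestep trajectory:
   step    t(s)  obj.x    obj.z    obj.vx   obj.vz 
     83  0.2420   +0.213  -0.016  +1.153  -0.661
    167  0.4869   +0.638  -0.259  +2.320  -1.329
    251  0.7318   +1.349  -0.667  +3.488  -1.997


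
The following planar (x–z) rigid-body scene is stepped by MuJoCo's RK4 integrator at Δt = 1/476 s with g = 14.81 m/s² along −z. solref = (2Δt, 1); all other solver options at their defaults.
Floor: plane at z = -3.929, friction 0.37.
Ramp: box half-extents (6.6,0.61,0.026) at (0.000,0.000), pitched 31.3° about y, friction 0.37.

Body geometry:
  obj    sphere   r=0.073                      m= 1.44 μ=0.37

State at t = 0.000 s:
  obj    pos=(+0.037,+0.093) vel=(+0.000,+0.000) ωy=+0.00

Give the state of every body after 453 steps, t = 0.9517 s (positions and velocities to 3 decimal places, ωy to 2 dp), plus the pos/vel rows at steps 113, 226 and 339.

State at t = 0.9517 s:
  obj    pos=(+2.164,-1.200) vel=(+4.469,-2.717) ωy=+71.64

Key-timestep trajectory:
   step    t(s)  obj.x    obj.z    obj.vx   obj.vz 
    113  0.2374   +0.170  +0.013  +1.115  -0.678
    226  0.4748   +0.566  -0.229  +2.230  -1.356
    339  0.7122   +1.228  -0.631  +3.344  -2.033


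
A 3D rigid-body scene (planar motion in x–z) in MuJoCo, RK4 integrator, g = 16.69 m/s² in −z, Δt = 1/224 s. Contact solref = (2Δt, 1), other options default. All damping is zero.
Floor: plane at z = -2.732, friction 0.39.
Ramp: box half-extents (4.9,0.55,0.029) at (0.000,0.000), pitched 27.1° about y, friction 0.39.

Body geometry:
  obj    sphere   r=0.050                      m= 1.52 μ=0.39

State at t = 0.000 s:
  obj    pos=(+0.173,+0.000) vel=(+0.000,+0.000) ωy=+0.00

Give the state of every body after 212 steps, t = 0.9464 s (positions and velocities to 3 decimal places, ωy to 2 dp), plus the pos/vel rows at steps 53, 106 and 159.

State at t = 0.9464 s:
  obj    pos=(+2.338,-1.108) vel=(+4.575,-2.341) ωy=+102.78

Key-timestep trajectory:
   step    t(s)  obj.x    obj.z    obj.vx   obj.vz 
     53  0.2366   +0.308  -0.069  +1.144  -0.585
    106  0.4732   +0.714  -0.277  +2.288  -1.171
    159  0.7098   +1.391  -0.623  +3.432  -1.756


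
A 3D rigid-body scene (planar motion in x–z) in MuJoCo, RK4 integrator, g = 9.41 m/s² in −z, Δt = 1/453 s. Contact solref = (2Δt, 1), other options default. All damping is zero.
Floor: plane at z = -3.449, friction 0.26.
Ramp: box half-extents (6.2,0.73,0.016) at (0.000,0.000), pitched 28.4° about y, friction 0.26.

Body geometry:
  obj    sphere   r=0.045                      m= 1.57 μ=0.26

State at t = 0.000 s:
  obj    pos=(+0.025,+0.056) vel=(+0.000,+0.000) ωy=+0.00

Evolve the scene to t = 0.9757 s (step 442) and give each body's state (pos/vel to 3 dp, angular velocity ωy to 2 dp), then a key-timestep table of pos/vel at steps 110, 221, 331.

State at t = 0.9757 s:
  obj    pos=(+1.364,-0.668) vel=(+2.744,-1.484) ωy=+69.31

Key-timestep trajectory:
   step    t(s)  obj.x    obj.z    obj.vx   obj.vz 
    110  0.2428   +0.108  +0.011  +0.683  -0.369
    221  0.4879   +0.360  -0.125  +1.372  -0.742
    331  0.7307   +0.776  -0.350  +2.055  -1.111
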